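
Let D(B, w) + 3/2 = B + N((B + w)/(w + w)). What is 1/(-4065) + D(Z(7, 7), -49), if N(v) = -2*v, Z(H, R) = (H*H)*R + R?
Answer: 20182711/56910 ≈ 354.64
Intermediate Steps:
Z(H, R) = R + R*H² (Z(H, R) = H²*R + R = R*H² + R = R + R*H²)
D(B, w) = -3/2 + B - (B + w)/w (D(B, w) = -3/2 + (B - 2*(B + w)/(w + w)) = -3/2 + (B - 2*(B + w)/(2*w)) = -3/2 + (B - 2*(B + w)*1/(2*w)) = -3/2 + (B - (B + w)/w) = -3/2 + B - (B + w)/w)
1/(-4065) + D(Z(7, 7), -49) = 1/(-4065) + (-5/2 + 7*(1 + 7²) - 1*7*(1 + 7²)/(-49)) = -1/4065 + (-5/2 + 7*(1 + 49) - 1*7*(1 + 49)*(-1/49)) = -1/4065 + (-5/2 + 7*50 - 1*7*50*(-1/49)) = -1/4065 + (-5/2 + 350 - 1*350*(-1/49)) = -1/4065 + (-5/2 + 350 + 50/7) = -1/4065 + 4965/14 = 20182711/56910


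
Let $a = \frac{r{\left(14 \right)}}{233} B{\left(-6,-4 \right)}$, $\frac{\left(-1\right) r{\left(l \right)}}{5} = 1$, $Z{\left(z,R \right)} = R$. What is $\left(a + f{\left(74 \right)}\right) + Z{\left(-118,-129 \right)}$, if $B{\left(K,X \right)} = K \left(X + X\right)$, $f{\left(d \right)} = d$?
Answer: $- \frac{13055}{233} \approx -56.03$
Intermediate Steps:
$r{\left(l \right)} = -5$ ($r{\left(l \right)} = \left(-5\right) 1 = -5$)
$B{\left(K,X \right)} = 2 K X$ ($B{\left(K,X \right)} = K 2 X = 2 K X$)
$a = - \frac{240}{233}$ ($a = - \frac{5}{233} \cdot 2 \left(-6\right) \left(-4\right) = \left(-5\right) \frac{1}{233} \cdot 48 = \left(- \frac{5}{233}\right) 48 = - \frac{240}{233} \approx -1.03$)
$\left(a + f{\left(74 \right)}\right) + Z{\left(-118,-129 \right)} = \left(- \frac{240}{233} + 74\right) - 129 = \frac{17002}{233} - 129 = - \frac{13055}{233}$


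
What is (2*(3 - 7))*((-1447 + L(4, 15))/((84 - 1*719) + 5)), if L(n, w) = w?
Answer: -5728/315 ≈ -18.184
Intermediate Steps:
(2*(3 - 7))*((-1447 + L(4, 15))/((84 - 1*719) + 5)) = (2*(3 - 7))*((-1447 + 15)/((84 - 1*719) + 5)) = (2*(-4))*(-1432/((84 - 719) + 5)) = -(-11456)/(-635 + 5) = -(-11456)/(-630) = -(-11456)*(-1)/630 = -8*716/315 = -5728/315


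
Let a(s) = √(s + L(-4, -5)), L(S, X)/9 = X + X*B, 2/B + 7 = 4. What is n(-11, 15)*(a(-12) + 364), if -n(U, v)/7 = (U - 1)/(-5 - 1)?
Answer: -5096 - 42*I*√3 ≈ -5096.0 - 72.746*I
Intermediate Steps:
B = -⅔ (B = 2/(-7 + 4) = 2/(-3) = 2*(-⅓) = -⅔ ≈ -0.66667)
L(S, X) = 3*X (L(S, X) = 9*(X + X*(-⅔)) = 9*(X - 2*X/3) = 9*(X/3) = 3*X)
n(U, v) = -7/6 + 7*U/6 (n(U, v) = -7*(U - 1)/(-5 - 1) = -7*(-1 + U)/(-6) = -7*(-1 + U)*(-1)/6 = -7*(⅙ - U/6) = -7/6 + 7*U/6)
a(s) = √(-15 + s) (a(s) = √(s + 3*(-5)) = √(s - 15) = √(-15 + s))
n(-11, 15)*(a(-12) + 364) = (-7/6 + (7/6)*(-11))*(√(-15 - 12) + 364) = (-7/6 - 77/6)*(√(-27) + 364) = -14*(3*I*√3 + 364) = -14*(364 + 3*I*√3) = -5096 - 42*I*√3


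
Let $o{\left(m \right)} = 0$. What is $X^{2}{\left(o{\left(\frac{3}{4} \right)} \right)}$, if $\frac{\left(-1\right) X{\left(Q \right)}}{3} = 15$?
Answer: $2025$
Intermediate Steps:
$X{\left(Q \right)} = -45$ ($X{\left(Q \right)} = \left(-3\right) 15 = -45$)
$X^{2}{\left(o{\left(\frac{3}{4} \right)} \right)} = \left(-45\right)^{2} = 2025$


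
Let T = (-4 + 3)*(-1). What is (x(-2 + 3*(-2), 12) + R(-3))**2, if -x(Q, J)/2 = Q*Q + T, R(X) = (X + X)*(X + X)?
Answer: 8836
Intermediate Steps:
T = 1 (T = -1*(-1) = 1)
R(X) = 4*X**2 (R(X) = (2*X)*(2*X) = 4*X**2)
x(Q, J) = -2 - 2*Q**2 (x(Q, J) = -2*(Q*Q + 1) = -2*(Q**2 + 1) = -2*(1 + Q**2) = -2 - 2*Q**2)
(x(-2 + 3*(-2), 12) + R(-3))**2 = ((-2 - 2*(-2 + 3*(-2))**2) + 4*(-3)**2)**2 = ((-2 - 2*(-2 - 6)**2) + 4*9)**2 = ((-2 - 2*(-8)**2) + 36)**2 = ((-2 - 2*64) + 36)**2 = ((-2 - 128) + 36)**2 = (-130 + 36)**2 = (-94)**2 = 8836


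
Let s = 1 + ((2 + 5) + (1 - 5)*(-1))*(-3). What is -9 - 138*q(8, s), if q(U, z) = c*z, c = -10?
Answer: -44169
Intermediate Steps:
s = -32 (s = 1 + (7 - 4*(-1))*(-3) = 1 + (7 + 4)*(-3) = 1 + 11*(-3) = 1 - 33 = -32)
q(U, z) = -10*z
-9 - 138*q(8, s) = -9 - (-1380)*(-32) = -9 - 138*320 = -9 - 44160 = -44169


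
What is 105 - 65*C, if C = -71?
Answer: 4720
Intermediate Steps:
105 - 65*C = 105 - 65*(-71) = 105 + 4615 = 4720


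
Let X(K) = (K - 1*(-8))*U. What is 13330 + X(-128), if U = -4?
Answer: 13810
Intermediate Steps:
X(K) = -32 - 4*K (X(K) = (K - 1*(-8))*(-4) = (K + 8)*(-4) = (8 + K)*(-4) = -32 - 4*K)
13330 + X(-128) = 13330 + (-32 - 4*(-128)) = 13330 + (-32 + 512) = 13330 + 480 = 13810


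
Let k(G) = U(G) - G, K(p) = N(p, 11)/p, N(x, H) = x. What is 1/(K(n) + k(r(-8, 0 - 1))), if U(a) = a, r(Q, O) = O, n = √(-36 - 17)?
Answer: 1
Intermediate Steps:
n = I*√53 (n = √(-53) = I*√53 ≈ 7.2801*I)
K(p) = 1 (K(p) = p/p = 1)
k(G) = 0 (k(G) = G - G = 0)
1/(K(n) + k(r(-8, 0 - 1))) = 1/(1 + 0) = 1/1 = 1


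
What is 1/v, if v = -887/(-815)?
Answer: 815/887 ≈ 0.91883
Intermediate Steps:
v = 887/815 (v = -887*(-1/815) = 887/815 ≈ 1.0883)
1/v = 1/(887/815) = 815/887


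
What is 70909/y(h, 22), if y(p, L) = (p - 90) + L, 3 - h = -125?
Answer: 70909/60 ≈ 1181.8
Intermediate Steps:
h = 128 (h = 3 - 1*(-125) = 3 + 125 = 128)
y(p, L) = -90 + L + p (y(p, L) = (-90 + p) + L = -90 + L + p)
70909/y(h, 22) = 70909/(-90 + 22 + 128) = 70909/60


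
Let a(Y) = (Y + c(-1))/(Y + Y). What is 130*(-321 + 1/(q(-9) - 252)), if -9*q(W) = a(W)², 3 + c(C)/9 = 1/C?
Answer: -379622490/9097 ≈ -41731.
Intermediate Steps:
c(C) = -27 + 9/C
a(Y) = (-36 + Y)/(2*Y) (a(Y) = (Y + (-27 + 9/(-1)))/(Y + Y) = (Y + (-27 + 9*(-1)))/((2*Y)) = (Y + (-27 - 9))*(1/(2*Y)) = (Y - 36)*(1/(2*Y)) = (-36 + Y)*(1/(2*Y)) = (-36 + Y)/(2*Y))
q(W) = -(-36 + W)²/(36*W²) (q(W) = -(-36 + W)²/(4*W²)/9 = -(-36 + W)²/(36*W²))
130*(-321 + 1/(q(-9) - 252)) = 130*(-321 + 1/(-1/36*(-36 - 9)²/(-9)² - 252)) = 130*(-321 + 1/(-1/36*1/81*(-45)² - 252)) = 130*(-321 + 1/(-1/36*1/81*2025 - 252)) = 130*(-321 + 1/(-25/36 - 252)) = 130*(-321 + 1/(-9097/36)) = 130*(-321 - 36/9097) = 130*(-2920173/9097) = -379622490/9097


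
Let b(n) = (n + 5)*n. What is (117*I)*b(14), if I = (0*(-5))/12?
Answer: 0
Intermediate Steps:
b(n) = n*(5 + n) (b(n) = (5 + n)*n = n*(5 + n))
I = 0 (I = 0*(1/12) = 0)
(117*I)*b(14) = (117*0)*(14*(5 + 14)) = 0*(14*19) = 0*266 = 0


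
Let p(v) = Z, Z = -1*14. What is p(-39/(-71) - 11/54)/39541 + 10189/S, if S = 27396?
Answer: 402499705/1083265236 ≈ 0.37156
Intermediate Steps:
Z = -14
p(v) = -14
p(-39/(-71) - 11/54)/39541 + 10189/S = -14/39541 + 10189/27396 = 402499705/1083265236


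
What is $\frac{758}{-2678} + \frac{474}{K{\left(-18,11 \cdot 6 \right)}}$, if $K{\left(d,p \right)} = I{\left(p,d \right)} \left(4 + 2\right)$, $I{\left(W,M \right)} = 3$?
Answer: $\frac{104644}{4017} \approx 26.05$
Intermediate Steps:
$K{\left(d,p \right)} = 18$ ($K{\left(d,p \right)} = 3 \left(4 + 2\right) = 3 \cdot 6 = 18$)
$\frac{758}{-2678} + \frac{474}{K{\left(-18,11 \cdot 6 \right)}} = \frac{758}{-2678} + \frac{474}{18} = 758 \left(- \frac{1}{2678}\right) + 474 \cdot \frac{1}{18} = - \frac{379}{1339} + \frac{79}{3} = \frac{104644}{4017}$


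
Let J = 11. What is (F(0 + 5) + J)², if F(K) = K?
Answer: 256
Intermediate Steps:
(F(0 + 5) + J)² = ((0 + 5) + 11)² = (5 + 11)² = 16² = 256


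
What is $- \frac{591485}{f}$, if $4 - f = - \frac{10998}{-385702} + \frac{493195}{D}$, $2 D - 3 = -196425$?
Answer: $- \frac{2240555774797617}{34066688980} \approx -65770.0$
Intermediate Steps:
$D = -98211$ ($D = \frac{3}{2} + \frac{1}{2} \left(-196425\right) = \frac{3}{2} - \frac{196425}{2} = -98211$)
$f = \frac{170333444900}{18940089561}$ ($f = 4 - \left(- \frac{10998}{-385702} + \frac{493195}{-98211}\right) = 4 - \left(\left(-10998\right) \left(- \frac{1}{385702}\right) + 493195 \left(- \frac{1}{98211}\right)\right) = 4 - \left(\frac{5499}{192851} - \frac{493195}{98211}\right) = 4 - - \frac{94573086656}{18940089561} = 4 + \frac{94573086656}{18940089561} = \frac{170333444900}{18940089561} \approx 8.9933$)
$- \frac{591485}{f} = - \frac{591485}{\frac{170333444900}{18940089561}} = \left(-591485\right) \frac{18940089561}{170333444900} = - \frac{2240555774797617}{34066688980}$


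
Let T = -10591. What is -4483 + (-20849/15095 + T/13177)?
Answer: -892133850063/198906815 ≈ -4485.2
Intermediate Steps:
-4483 + (-20849/15095 + T/13177) = -4483 + (-20849/15095 - 10591/13177) = -4483 - 434598418/198906815 = -892133850063/198906815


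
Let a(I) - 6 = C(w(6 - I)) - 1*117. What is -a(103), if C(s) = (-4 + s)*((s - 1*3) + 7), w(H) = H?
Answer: -9282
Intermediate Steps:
C(s) = (-4 + s)*(4 + s) (C(s) = (-4 + s)*((s - 3) + 7) = (-4 + s)*((-3 + s) + 7) = (-4 + s)*(4 + s))
a(I) = -127 + (6 - I)² (a(I) = 6 + ((-16 + (6 - I)²) - 1*117) = 6 + ((-16 + (6 - I)²) - 117) = 6 + (-133 + (6 - I)²) = -127 + (6 - I)²)
-a(103) = -(-127 + (-6 + 103)²) = -(-127 + 97²) = -(-127 + 9409) = -1*9282 = -9282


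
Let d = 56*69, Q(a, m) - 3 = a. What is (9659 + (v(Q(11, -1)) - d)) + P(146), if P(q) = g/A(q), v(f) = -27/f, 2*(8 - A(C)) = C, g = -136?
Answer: 5273599/910 ≈ 5795.2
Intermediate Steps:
Q(a, m) = 3 + a
A(C) = 8 - C/2
d = 3864
P(q) = -136/(8 - q/2)
(9659 + (v(Q(11, -1)) - d)) + P(146) = (9659 + (-27/(3 + 11) - 1*3864)) + 272/(-16 + 146) = (9659 + (-27/14 - 3864)) + 272/130 = (9659 + (-27*1/14 - 3864)) + 272*(1/130) = (9659 + (-27/14 - 3864)) + 136/65 = (9659 - 54123/14) + 136/65 = 81103/14 + 136/65 = 5273599/910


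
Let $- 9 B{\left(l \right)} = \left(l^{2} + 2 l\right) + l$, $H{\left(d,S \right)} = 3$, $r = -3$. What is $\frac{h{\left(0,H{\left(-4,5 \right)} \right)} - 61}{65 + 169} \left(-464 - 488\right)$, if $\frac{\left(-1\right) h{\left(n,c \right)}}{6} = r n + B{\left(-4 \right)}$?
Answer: $\frac{83300}{351} \approx 237.32$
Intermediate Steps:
$B{\left(l \right)} = - \frac{l}{3} - \frac{l^{2}}{9}$ ($B{\left(l \right)} = - \frac{\left(l^{2} + 2 l\right) + l}{9} = - \frac{l^{2} + 3 l}{9} = - \frac{l}{3} - \frac{l^{2}}{9}$)
$h{\left(n,c \right)} = \frac{8}{3} + 18 n$ ($h{\left(n,c \right)} = - 6 \left(- 3 n - - \frac{4 \left(3 - 4\right)}{9}\right) = - 6 \left(- 3 n - \left(- \frac{4}{9}\right) \left(-1\right)\right) = - 6 \left(- 3 n - \frac{4}{9}\right) = - 6 \left(- \frac{4}{9} - 3 n\right) = \frac{8}{3} + 18 n$)
$\frac{h{\left(0,H{\left(-4,5 \right)} \right)} - 61}{65 + 169} \left(-464 - 488\right) = \frac{\left(\frac{8}{3} + 18 \cdot 0\right) - 61}{65 + 169} \left(-464 - 488\right) = \frac{\left(\frac{8}{3} + 0\right) - 61}{234} \left(-952\right) = \left(\frac{8}{3} - 61\right) \frac{1}{234} \left(-952\right) = \left(- \frac{175}{3}\right) \frac{1}{234} \left(-952\right) = \left(- \frac{175}{702}\right) \left(-952\right) = \frac{83300}{351}$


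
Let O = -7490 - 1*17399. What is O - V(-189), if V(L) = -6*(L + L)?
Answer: -27157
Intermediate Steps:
V(L) = -12*L
O = -24889 (O = -7490 - 17399 = -24889)
O - V(-189) = -24889 - (-12)*(-189) = -24889 - 1*2268 = -24889 - 2268 = -27157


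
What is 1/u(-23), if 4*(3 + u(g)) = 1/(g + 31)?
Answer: -32/95 ≈ -0.33684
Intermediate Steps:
u(g) = -3 + 1/(4*(31 + g)) (u(g) = -3 + 1/(4*(g + 31)) = -3 + 1/(4*(31 + g)))
1/u(-23) = 1/((-371 - 12*(-23))/(4*(31 - 23))) = 1/((1/4)*(-371 + 276)/8) = 1/((1/4)*(1/8)*(-95)) = 1/(-95/32) = -32/95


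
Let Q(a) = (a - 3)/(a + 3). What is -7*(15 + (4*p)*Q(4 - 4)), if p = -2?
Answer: -161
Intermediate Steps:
Q(a) = (-3 + a)/(3 + a)
-7*(15 + (4*p)*Q(4 - 4)) = -7*(15 + (4*(-2))*((-3 + (4 - 4))/(3 + (4 - 4)))) = -7*(15 - 8*(-3 + 0)/(3 + 0)) = -7*(15 - 8*(-3)/3) = -7*(15 - 8*(-1)) = -7*(15 + 8) = -7*23 = -161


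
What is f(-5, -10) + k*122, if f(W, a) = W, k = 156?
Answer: 19027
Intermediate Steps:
f(-5, -10) + k*122 = -5 + 156*122 = -5 + 19032 = 19027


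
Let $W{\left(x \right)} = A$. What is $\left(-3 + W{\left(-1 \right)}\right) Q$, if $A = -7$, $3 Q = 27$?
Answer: $-90$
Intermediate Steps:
$Q = 9$ ($Q = \frac{1}{3} \cdot 27 = 9$)
$W{\left(x \right)} = -7$
$\left(-3 + W{\left(-1 \right)}\right) Q = \left(-3 - 7\right) 9 = \left(-10\right) 9 = -90$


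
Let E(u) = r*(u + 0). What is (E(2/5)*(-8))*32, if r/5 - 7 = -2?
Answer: -2560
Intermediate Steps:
r = 25 (r = 35 + 5*(-2) = 35 - 10 = 25)
E(u) = 25*u (E(u) = 25*(u + 0) = 25*u)
(E(2/5)*(-8))*32 = ((25*(2/5))*(-8))*32 = ((25*(2*(⅕)))*(-8))*32 = ((25*(⅖))*(-8))*32 = (10*(-8))*32 = -80*32 = -2560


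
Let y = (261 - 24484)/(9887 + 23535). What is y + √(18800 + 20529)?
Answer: -24223/33422 + √39329 ≈ 197.59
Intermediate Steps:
y = -24223/33422 ≈ -0.72476
y + √(18800 + 20529) = -24223/33422 + √(18800 + 20529) = -24223/33422 + √39329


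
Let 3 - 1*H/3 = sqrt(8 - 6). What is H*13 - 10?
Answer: 107 - 39*sqrt(2) ≈ 51.846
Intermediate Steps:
H = 9 - 3*sqrt(2) (H = 9 - 3*sqrt(8 - 6) = 9 - 3*sqrt(2) ≈ 4.7574)
H*13 - 10 = (9 - 3*sqrt(2))*13 - 10 = (117 - 39*sqrt(2)) - 10 = 107 - 39*sqrt(2)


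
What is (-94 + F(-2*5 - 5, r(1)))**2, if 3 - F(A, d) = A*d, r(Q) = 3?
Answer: 2116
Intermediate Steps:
F(A, d) = 3 - A*d
(-94 + F(-2*5 - 5, r(1)))**2 = (-94 + (3 - 1*(-2*5 - 5)*3))**2 = (-94 + (3 - 1*(-10 - 5)*3))**2 = (-94 + (3 - 1*(-15)*3))**2 = (-94 + (3 + 45))**2 = (-94 + 48)**2 = (-46)**2 = 2116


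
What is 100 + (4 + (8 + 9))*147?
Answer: 3187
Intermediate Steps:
100 + (4 + (8 + 9))*147 = 100 + (4 + 17)*147 = 100 + 21*147 = 100 + 3087 = 3187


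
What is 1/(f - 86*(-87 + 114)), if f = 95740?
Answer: 1/93418 ≈ 1.0705e-5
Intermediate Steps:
1/(f - 86*(-87 + 114)) = 1/(95740 - 86*(-87 + 114)) = 1/(95740 - 86*27) = 1/(95740 - 2322) = 1/93418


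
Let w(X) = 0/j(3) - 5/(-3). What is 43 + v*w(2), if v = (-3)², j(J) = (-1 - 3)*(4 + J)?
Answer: 58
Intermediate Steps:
j(J) = -16 - 4*J (j(J) = -4*(4 + J) = -16 - 4*J)
w(X) = 5/3 (w(X) = 0/(-16 - 4*3) - 5/(-3) = 0/(-16 - 12) - 5*(-⅓) = 0/(-28) + 5/3 = 0*(-1/28) + 5/3 = 0 + 5/3 = 5/3)
v = 9
43 + v*w(2) = 43 + 9*(5/3) = 43 + 15 = 58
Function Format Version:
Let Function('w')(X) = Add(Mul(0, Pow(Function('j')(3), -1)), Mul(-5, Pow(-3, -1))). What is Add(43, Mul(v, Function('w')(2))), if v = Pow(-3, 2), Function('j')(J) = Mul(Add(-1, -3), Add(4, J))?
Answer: 58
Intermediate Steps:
Function('j')(J) = Add(-16, Mul(-4, J)) (Function('j')(J) = Mul(-4, Add(4, J)) = Add(-16, Mul(-4, J)))
Function('w')(X) = Rational(5, 3) (Function('w')(X) = Add(Mul(0, Pow(Add(-16, Mul(-4, 3)), -1)), Mul(-5, Pow(-3, -1))) = Add(Mul(0, Pow(Add(-16, -12), -1)), Mul(-5, Rational(-1, 3))) = Add(Mul(0, Pow(-28, -1)), Rational(5, 3)) = Add(Mul(0, Rational(-1, 28)), Rational(5, 3)) = Add(0, Rational(5, 3)) = Rational(5, 3))
v = 9
Add(43, Mul(v, Function('w')(2))) = Add(43, Mul(9, Rational(5, 3))) = Add(43, 15) = 58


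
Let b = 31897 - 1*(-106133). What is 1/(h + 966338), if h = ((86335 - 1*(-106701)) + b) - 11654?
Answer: 1/1285750 ≈ 7.7776e-7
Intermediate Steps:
b = 138030 (b = 31897 + 106133 = 138030)
h = 319412 (h = ((86335 - 1*(-106701)) + 138030) - 11654 = ((86335 + 106701) + 138030) - 11654 = (193036 + 138030) - 11654 = 331066 - 11654 = 319412)
1/(h + 966338) = 1/(319412 + 966338) = 1/1285750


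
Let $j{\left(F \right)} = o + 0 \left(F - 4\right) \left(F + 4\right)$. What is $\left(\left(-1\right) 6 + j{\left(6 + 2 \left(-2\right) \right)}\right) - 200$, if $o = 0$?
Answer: $-206$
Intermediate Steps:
$j{\left(F \right)} = 0$ ($j{\left(F \right)} = 0 + 0 \left(F - 4\right) \left(F + 4\right) = 0 + 0 \left(-4 + F\right) \left(4 + F\right) = 0 + 0 = 0$)
$\left(\left(-1\right) 6 + j{\left(6 + 2 \left(-2\right) \right)}\right) - 200 = \left(\left(-1\right) 6 + 0\right) - 200 = \left(-6 + 0\right) - 200 = -6 - 200 = -206$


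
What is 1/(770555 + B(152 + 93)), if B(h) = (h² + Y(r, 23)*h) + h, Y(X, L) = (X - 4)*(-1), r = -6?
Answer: 1/833275 ≈ 1.2001e-6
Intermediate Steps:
Y(X, L) = 4 - X (Y(X, L) = (-4 + X)*(-1) = 4 - X)
B(h) = h² + 11*h (B(h) = (h² + (4 - 1*(-6))*h) + h = (h² + (4 + 6)*h) + h = (h² + 10*h) + h = h² + 11*h)
1/(770555 + B(152 + 93)) = 1/(770555 + (152 + 93)*(11 + (152 + 93))) = 1/(770555 + 245*(11 + 245)) = 1/(770555 + 245*256) = 1/(770555 + 62720) = 1/833275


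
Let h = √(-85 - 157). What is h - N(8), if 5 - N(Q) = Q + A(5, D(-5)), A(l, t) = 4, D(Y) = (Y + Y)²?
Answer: 7 + 11*I*√2 ≈ 7.0 + 15.556*I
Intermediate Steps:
D(Y) = 4*Y² (D(Y) = (2*Y)² = 4*Y²)
N(Q) = 1 - Q (N(Q) = 5 - (Q + 4) = 5 - (4 + Q) = 5 + (-4 - Q) = 1 - Q)
h = 11*I*√2 (h = √(-242) = 11*I*√2 ≈ 15.556*I)
h - N(8) = 11*I*√2 - (1 - 1*8) = 11*I*√2 - (1 - 8) = 11*I*√2 - 1*(-7) = 11*I*√2 + 7 = 7 + 11*I*√2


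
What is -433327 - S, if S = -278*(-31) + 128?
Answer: -442073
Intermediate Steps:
S = 8746 (S = 8618 + 128 = 8746)
-433327 - S = -433327 - 1*8746 = -433327 - 8746 = -442073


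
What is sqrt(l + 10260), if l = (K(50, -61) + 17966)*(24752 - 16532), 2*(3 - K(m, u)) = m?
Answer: 2*sqrt(36877485) ≈ 12145.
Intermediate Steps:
K(m, u) = 3 - m/2
l = 147499680 (l = ((3 - 1/2*50) + 17966)*(24752 - 16532) = ((3 - 25) + 17966)*8220 = (-22 + 17966)*8220 = 17944*8220 = 147499680)
sqrt(l + 10260) = sqrt(147499680 + 10260) = sqrt(147509940) = 2*sqrt(36877485)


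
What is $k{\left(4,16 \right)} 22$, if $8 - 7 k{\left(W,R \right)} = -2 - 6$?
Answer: $\frac{352}{7} \approx 50.286$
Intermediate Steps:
$k{\left(W,R \right)} = \frac{16}{7}$ ($k{\left(W,R \right)} = \frac{8}{7} - \frac{-2 - 6}{7} = \frac{8}{7} - - \frac{8}{7} = \frac{8}{7} + \frac{8}{7} = \frac{16}{7}$)
$k{\left(4,16 \right)} 22 = \frac{16}{7} \cdot 22 = \frac{352}{7}$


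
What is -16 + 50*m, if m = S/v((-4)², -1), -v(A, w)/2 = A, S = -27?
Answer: 419/16 ≈ 26.188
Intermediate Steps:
v(A, w) = -2*A
m = 27/32 (m = -27/((-2*(-4)²)) = -27/((-2*16)) = -27/(-32) = -27*(-1/32) = 27/32 ≈ 0.84375)
-16 + 50*m = -16 + 50*(27/32) = -16 + 675/16 = 419/16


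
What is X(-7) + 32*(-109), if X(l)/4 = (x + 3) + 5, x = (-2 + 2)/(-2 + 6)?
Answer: -3456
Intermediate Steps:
x = 0 (x = 0/4 = 0*(¼) = 0)
X(l) = 32 (X(l) = 4*((0 + 3) + 5) = 4*(3 + 5) = 4*8 = 32)
X(-7) + 32*(-109) = 32 + 32*(-109) = 32 - 3488 = -3456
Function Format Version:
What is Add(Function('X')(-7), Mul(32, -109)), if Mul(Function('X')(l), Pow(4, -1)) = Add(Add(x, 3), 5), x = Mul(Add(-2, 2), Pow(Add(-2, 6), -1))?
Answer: -3456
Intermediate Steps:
x = 0 (x = Mul(0, Pow(4, -1)) = Mul(0, Rational(1, 4)) = 0)
Function('X')(l) = 32 (Function('X')(l) = Mul(4, Add(Add(0, 3), 5)) = Mul(4, Add(3, 5)) = Mul(4, 8) = 32)
Add(Function('X')(-7), Mul(32, -109)) = Add(32, Mul(32, -109)) = Add(32, -3488) = -3456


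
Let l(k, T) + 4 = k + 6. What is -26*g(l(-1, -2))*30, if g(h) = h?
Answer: -780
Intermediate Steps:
l(k, T) = 2 + k (l(k, T) = -4 + (k + 6) = -4 + (6 + k) = 2 + k)
-26*g(l(-1, -2))*30 = -26*(2 - 1)*30 = -26*1*30 = -26*30 = -780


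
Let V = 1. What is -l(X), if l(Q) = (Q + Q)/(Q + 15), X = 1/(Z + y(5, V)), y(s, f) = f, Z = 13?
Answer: -2/211 ≈ -0.0094787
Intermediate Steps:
X = 1/14 (X = 1/(13 + 1) = 1/14 ≈ 0.071429)
l(Q) = 2*Q/(15 + Q) (l(Q) = (2*Q)/(15 + Q) = 2*Q/(15 + Q))
-l(X) = -2/(14*(15 + 1/14)) = -2/(14*211/14) = -2*14/(14*211) = -1*2/211 = -2/211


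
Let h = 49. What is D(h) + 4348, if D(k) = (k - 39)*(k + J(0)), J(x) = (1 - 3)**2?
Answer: 4878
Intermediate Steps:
J(x) = 4 (J(x) = (-2)**2 = 4)
D(k) = (-39 + k)*(4 + k) (D(k) = (k - 39)*(k + 4) = (-39 + k)*(4 + k))
D(h) + 4348 = (-156 + 49**2 - 35*49) + 4348 = (-156 + 2401 - 1715) + 4348 = 530 + 4348 = 4878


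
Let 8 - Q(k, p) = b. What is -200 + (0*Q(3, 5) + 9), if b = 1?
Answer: -191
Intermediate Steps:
Q(k, p) = 7 (Q(k, p) = 8 - 1*1 = 8 - 1 = 7)
-200 + (0*Q(3, 5) + 9) = -200 + (0*7 + 9) = -200 + (0 + 9) = -200 + 9 = -191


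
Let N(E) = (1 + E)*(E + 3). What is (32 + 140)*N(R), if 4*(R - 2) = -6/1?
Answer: 903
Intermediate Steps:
R = ½ (R = 2 + (-6/1)/4 = 2 + (-6*1)/4 = 2 + (¼)*(-6) = 2 - 3/2 = ½ ≈ 0.50000)
N(E) = (1 + E)*(3 + E)
(32 + 140)*N(R) = (32 + 140)*(3 + (½)² + 4*(½)) = 172*(3 + ¼ + 2) = 172*(21/4) = 903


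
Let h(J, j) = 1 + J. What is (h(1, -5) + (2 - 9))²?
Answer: 25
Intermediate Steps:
(h(1, -5) + (2 - 9))² = ((1 + 1) + (2 - 9))² = (2 - 7)² = (-5)² = 25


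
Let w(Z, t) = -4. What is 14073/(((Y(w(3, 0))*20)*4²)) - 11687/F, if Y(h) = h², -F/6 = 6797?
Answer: 316881263/104401920 ≈ 3.0352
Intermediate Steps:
F = -40782 (F = -6*6797 = -40782)
14073/(((Y(w(3, 0))*20)*4²)) - 11687/F = 14073/((((-4)²*20)*4²)) - 11687/(-40782) = 14073/(((16*20)*16)) - 11687*(-1/40782) = 14073/((320*16)) + 11687/40782 = 14073/5120 + 11687/40782 = 316881263/104401920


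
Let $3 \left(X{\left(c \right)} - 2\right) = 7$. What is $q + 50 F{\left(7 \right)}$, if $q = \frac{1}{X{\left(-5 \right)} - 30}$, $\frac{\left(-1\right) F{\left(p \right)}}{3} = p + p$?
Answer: $- \frac{161703}{77} \approx -2100.0$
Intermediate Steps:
$F{\left(p \right)} = - 6 p$ ($F{\left(p \right)} = - 3 \left(p + p\right) = - 3 \cdot 2 p = - 6 p$)
$X{\left(c \right)} = \frac{13}{3}$ ($X{\left(c \right)} = 2 + \frac{1}{3} \cdot 7 = 2 + \frac{7}{3} = \frac{13}{3}$)
$q = - \frac{3}{77}$ ($q = \frac{1}{\frac{13}{3} - 30} = \frac{1}{- \frac{77}{3}} = - \frac{3}{77} \approx -0.038961$)
$q + 50 F{\left(7 \right)} = - \frac{3}{77} + 50 \left(\left(-6\right) 7\right) = - \frac{3}{77} + 50 \left(-42\right) = - \frac{3}{77} - 2100 = - \frac{161703}{77}$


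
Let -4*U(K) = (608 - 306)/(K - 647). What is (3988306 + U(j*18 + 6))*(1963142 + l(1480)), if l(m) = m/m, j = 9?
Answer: 7500771471950757/958 ≈ 7.8296e+12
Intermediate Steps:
U(K) = -151/(2*(-647 + K)) (U(K) = -(608 - 306)/(4*(K - 647)) = -151/(2*(-647 + K)))
l(m) = 1
(3988306 + U(j*18 + 6))*(1963142 + l(1480)) = (3988306 - 151/(-1294 + 2*(9*18 + 6)))*(1963142 + 1) = (3988306 - 151/(-1294 + 2*(162 + 6)))*1963143 = (3988306 - 151/(-1294 + 2*168))*1963143 = (3988306 - 151/(-1294 + 336))*1963143 = (3988306 - 151/(-958))*1963143 = (3988306 - 151*(-1/958))*1963143 = (3988306 + 151/958)*1963143 = (3820797299/958)*1963143 = 7500771471950757/958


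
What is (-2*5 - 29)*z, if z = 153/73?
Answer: -5967/73 ≈ -81.740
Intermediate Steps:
z = 153/73 (z = 153*(1/73) = 153/73 ≈ 2.0959)
(-2*5 - 29)*z = (-2*5 - 29)*(153/73) = (-10 - 29)*(153/73) = -39*153/73 = -5967/73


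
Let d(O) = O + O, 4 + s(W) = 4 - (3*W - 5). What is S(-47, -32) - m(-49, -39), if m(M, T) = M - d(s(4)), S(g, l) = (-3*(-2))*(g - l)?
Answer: -55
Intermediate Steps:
S(g, l) = -6*l + 6*g (S(g, l) = 6*(g - l) = -6*l + 6*g)
s(W) = 5 - 3*W (s(W) = -4 + (4 - (3*W - 5)) = -4 + (4 - (-5 + 3*W)) = -4 + (4 + (5 - 3*W)) = -4 + (9 - 3*W) = 5 - 3*W)
d(O) = 2*O
m(M, T) = 14 + M (m(M, T) = M - 2*(5 - 3*4) = M - 2*(5 - 12) = M - 2*(-7) = M - 1*(-14) = M + 14 = 14 + M)
S(-47, -32) - m(-49, -39) = (-6*(-32) + 6*(-47)) - (14 - 49) = (192 - 282) - 1*(-35) = -90 + 35 = -55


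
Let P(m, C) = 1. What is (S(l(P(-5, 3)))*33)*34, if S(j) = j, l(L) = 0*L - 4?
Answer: -4488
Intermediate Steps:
l(L) = -4 (l(L) = 0 - 4 = -4)
(S(l(P(-5, 3)))*33)*34 = -4*33*34 = -132*34 = -4488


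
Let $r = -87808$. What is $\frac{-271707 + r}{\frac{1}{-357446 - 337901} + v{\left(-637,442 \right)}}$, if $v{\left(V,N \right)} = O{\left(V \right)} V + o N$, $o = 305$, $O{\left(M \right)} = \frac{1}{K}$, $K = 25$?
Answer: $- \frac{6249691917625}{2343050290686} \approx -2.6673$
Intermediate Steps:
$O{\left(M \right)} = \frac{1}{25}$
$v{\left(V,N \right)} = 305 N + \frac{V}{25}$ ($v{\left(V,N \right)} = \frac{V}{25} + 305 N = 305 N + \frac{V}{25}$)
$\frac{-271707 + r}{\frac{1}{-357446 - 337901} + v{\left(-637,442 \right)}} = \frac{-271707 - 87808}{\frac{1}{-357446 - 337901} + \left(305 \cdot 442 + \frac{1}{25} \left(-637\right)\right)} = - \frac{359515}{\frac{1}{-695347} + \left(134810 - \frac{637}{25}\right)} = - \frac{359515}{- \frac{1}{695347} + \frac{3369613}{25}} = - \frac{359515}{\frac{2343050290686}{17383675}} = \left(-359515\right) \frac{17383675}{2343050290686} = - \frac{6249691917625}{2343050290686}$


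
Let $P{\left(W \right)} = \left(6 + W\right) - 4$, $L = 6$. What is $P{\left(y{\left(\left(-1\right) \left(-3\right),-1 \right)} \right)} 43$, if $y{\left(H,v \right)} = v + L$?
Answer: $301$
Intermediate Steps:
$y{\left(H,v \right)} = 6 + v$ ($y{\left(H,v \right)} = v + 6 = 6 + v$)
$P{\left(W \right)} = 2 + W$
$P{\left(y{\left(\left(-1\right) \left(-3\right),-1 \right)} \right)} 43 = \left(2 + \left(6 - 1\right)\right) 43 = \left(2 + 5\right) 43 = 7 \cdot 43 = 301$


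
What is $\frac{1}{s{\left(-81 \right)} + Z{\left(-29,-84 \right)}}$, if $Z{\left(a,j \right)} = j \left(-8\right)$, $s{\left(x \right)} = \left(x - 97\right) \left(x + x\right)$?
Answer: $\frac{1}{29508} \approx 3.3889 \cdot 10^{-5}$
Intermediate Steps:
$s{\left(x \right)} = 2 x \left(-97 + x\right)$ ($s{\left(x \right)} = \left(-97 + x\right) 2 x = 2 x \left(-97 + x\right)$)
$Z{\left(a,j \right)} = - 8 j$
$\frac{1}{s{\left(-81 \right)} + Z{\left(-29,-84 \right)}} = \frac{1}{2 \left(-81\right) \left(-97 - 81\right) - -672} = \frac{1}{2 \left(-81\right) \left(-178\right) + 672} = \frac{1}{28836 + 672} = \frac{1}{29508}$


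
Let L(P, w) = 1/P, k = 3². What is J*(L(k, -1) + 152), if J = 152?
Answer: 208088/9 ≈ 23121.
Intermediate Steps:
k = 9
J*(L(k, -1) + 152) = 152*(1/9 + 152) = 152*(⅑ + 152) = 152*(1369/9) = 208088/9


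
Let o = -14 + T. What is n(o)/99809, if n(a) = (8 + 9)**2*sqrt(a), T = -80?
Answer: 289*I*sqrt(94)/99809 ≈ 0.028073*I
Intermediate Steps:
o = -94 (o = -14 - 80 = -94)
n(a) = 289*sqrt(a) (n(a) = 17**2*sqrt(a) = 289*sqrt(a))
n(o)/99809 = (289*sqrt(-94))/99809 = (289*(I*sqrt(94)))*(1/99809) = (289*I*sqrt(94))*(1/99809) = 289*I*sqrt(94)/99809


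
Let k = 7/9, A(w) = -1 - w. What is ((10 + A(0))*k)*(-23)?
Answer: -161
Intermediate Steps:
k = 7/9 (k = 7*(⅑) = 7/9 ≈ 0.77778)
((10 + A(0))*k)*(-23) = ((10 + (-1 - 1*0))*(7/9))*(-23) = ((10 + (-1 + 0))*(7/9))*(-23) = ((10 - 1)*(7/9))*(-23) = (9*(7/9))*(-23) = 7*(-23) = -161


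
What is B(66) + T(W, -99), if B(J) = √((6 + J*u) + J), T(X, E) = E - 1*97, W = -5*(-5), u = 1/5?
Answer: -196 + √2130/5 ≈ -186.77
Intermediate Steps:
u = ⅕ ≈ 0.20000
W = 25
T(X, E) = -97 + E (T(X, E) = E - 97 = -97 + E)
B(J) = √(6 + 6*J/5) (B(J) = √((6 + J*(⅕)) + J) = √((6 + J/5) + J) = √(6 + 6*J/5))
B(66) + T(W, -99) = √(150 + 30*66)/5 + (-97 - 99) = √(150 + 1980)/5 - 196 = √2130/5 - 196 = -196 + √2130/5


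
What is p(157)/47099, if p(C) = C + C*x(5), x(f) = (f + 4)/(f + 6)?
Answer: 3140/518089 ≈ 0.0060607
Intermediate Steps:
x(f) = (4 + f)/(6 + f)
p(C) = 20*C/11 (p(C) = C + C*((4 + 5)/(6 + 5)) = C + C*(9/11) = C + 9*C/11 = 20*C/11)
p(157)/47099 = ((20/11)*157)/47099 = (3140/11)*(1/47099) = 3140/518089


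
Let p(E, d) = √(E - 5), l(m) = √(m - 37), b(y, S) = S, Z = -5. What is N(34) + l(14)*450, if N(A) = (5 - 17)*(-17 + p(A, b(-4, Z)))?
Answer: 204 - 12*√29 + 450*I*√23 ≈ 139.38 + 2158.1*I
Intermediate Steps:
l(m) = √(-37 + m)
p(E, d) = √(-5 + E)
N(A) = 204 - 12*√(-5 + A) (N(A) = (5 - 17)*(-17 + √(-5 + A)) = -12*(-17 + √(-5 + A)) = 204 - 12*√(-5 + A))
N(34) + l(14)*450 = (204 - 12*√(-5 + 34)) + √(-37 + 14)*450 = (204 - 12*√29) + √(-23)*450 = (204 - 12*√29) + (I*√23)*450 = (204 - 12*√29) + 450*I*√23 = 204 - 12*√29 + 450*I*√23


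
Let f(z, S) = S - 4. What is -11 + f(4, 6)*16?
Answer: 21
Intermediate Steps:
f(z, S) = -4 + S
-11 + f(4, 6)*16 = -11 + (-4 + 6)*16 = -11 + 2*16 = -11 + 32 = 21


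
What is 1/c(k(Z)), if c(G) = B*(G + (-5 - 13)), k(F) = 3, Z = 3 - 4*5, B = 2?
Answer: -1/30 ≈ -0.033333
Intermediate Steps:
Z = -17 (Z = 3 - 20 = -17)
c(G) = -36 + 2*G (c(G) = 2*(G + (-5 - 13)) = 2*(G - 18) = 2*(-18 + G) = -36 + 2*G)
1/c(k(Z)) = 1/(-36 + 2*3) = 1/(-36 + 6) = 1/(-30) = -1/30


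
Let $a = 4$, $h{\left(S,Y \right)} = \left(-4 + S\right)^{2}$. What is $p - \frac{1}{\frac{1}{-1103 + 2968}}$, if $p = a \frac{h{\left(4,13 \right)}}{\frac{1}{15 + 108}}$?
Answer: $-1865$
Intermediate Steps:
$p = 0$ ($p = 4 \frac{\left(-4 + 4\right)^{2}}{\frac{1}{15 + 108}} = 4 \frac{0^{2}}{\frac{1}{123}} = 4 \cdot 0 \frac{1}{\frac{1}{123}} = 4 \cdot 0 \cdot 123 = 4 \cdot 0 = 0$)
$p - \frac{1}{\frac{1}{-1103 + 2968}} = 0 - \frac{1}{\frac{1}{-1103 + 2968}} = 0 - \frac{1}{\frac{1}{1865}} = 0 - 1865 = -1865$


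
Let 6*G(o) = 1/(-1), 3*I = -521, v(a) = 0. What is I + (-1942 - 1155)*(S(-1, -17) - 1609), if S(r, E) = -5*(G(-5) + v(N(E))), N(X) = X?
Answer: 9960637/2 ≈ 4.9803e+6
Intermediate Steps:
I = -521/3 (I = (1/3)*(-521) = -521/3 ≈ -173.67)
G(o) = -1/6 (G(o) = (1/6)/(-1) = (1/6)*(-1) = -1/6)
S(r, E) = 5/6 (S(r, E) = -5*(-1/6 + 0) = -5*(-1/6) = 5/6)
I + (-1942 - 1155)*(S(-1, -17) - 1609) = -521/3 + (-1942 - 1155)*(5/6 - 1609) = -521/3 - 3097*(-9649/6) = -521/3 + 29882953/6 = 9960637/2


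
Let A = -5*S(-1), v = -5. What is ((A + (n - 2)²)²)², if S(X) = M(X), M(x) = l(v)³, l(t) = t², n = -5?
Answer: 37159530792097874176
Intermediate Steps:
M(x) = 15625 (M(x) = ((-5)²)³ = 25³ = 15625)
S(X) = 15625
A = -78125 (A = -5*15625 = -78125)
((A + (n - 2)²)²)² = ((-78125 + (-5 - 2)²)²)² = ((-78125 + (-7)²)²)² = ((-78125 + 49)²)² = ((-78076)²)² = 6095861776² = 37159530792097874176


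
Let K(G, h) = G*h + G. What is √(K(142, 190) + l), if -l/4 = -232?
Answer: 5*√1122 ≈ 167.48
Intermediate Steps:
l = 928 (l = -4*(-232) = 928)
K(G, h) = G + G*h
√(K(142, 190) + l) = √(142*(1 + 190) + 928) = √(142*191 + 928) = √(27122 + 928) = √28050 = 5*√1122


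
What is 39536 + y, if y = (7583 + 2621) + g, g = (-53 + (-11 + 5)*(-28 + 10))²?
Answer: 52765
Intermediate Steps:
g = 3025 (g = (-53 - 6*(-18))² = (-53 + 108)² = 55² = 3025)
y = 13229 (y = (7583 + 2621) + 3025 = 10204 + 3025 = 13229)
39536 + y = 39536 + 13229 = 52765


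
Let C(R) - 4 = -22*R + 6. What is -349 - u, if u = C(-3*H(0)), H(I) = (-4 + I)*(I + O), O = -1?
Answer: -623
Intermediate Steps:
H(I) = (-1 + I)*(-4 + I) (H(I) = (-4 + I)*(I - 1) = (-4 + I)*(-1 + I) = (-1 + I)*(-4 + I))
C(R) = 10 - 22*R (C(R) = 4 + (-22*R + 6) = 4 + (6 - 22*R) = 10 - 22*R)
u = 274 (u = 10 - (-66)*(4 + 0² - 5*0) = 10 - (-66)*(4 + 0 + 0) = 10 - (-66)*4 = 10 - 22*(-12) = 10 + 264 = 274)
-349 - u = -349 - 1*274 = -349 - 274 = -623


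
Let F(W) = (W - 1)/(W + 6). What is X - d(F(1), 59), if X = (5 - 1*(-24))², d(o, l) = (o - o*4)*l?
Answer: 841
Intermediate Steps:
F(W) = (-1 + W)/(6 + W)
d(o, l) = -3*l*o (d(o, l) = (o - 4*o)*l = (-3*o)*l = -3*l*o)
X = 841 (X = (5 + 24)² = 29² = 841)
X - d(F(1), 59) = 841 - (-3)*59*(-1 + 1)/(6 + 1) = 841 - (-3)*59*0/7 = 841 - (-3)*59*(⅐)*0 = 841 - (-3)*59*0 = 841 - 1*0 = 841 + 0 = 841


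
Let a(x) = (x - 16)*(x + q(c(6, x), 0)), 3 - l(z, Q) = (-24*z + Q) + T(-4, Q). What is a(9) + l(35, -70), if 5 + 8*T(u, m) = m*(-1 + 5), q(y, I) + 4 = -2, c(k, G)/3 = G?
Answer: 7421/8 ≈ 927.63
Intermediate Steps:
c(k, G) = 3*G
q(y, I) = -6 (q(y, I) = -4 - 2 = -6)
T(u, m) = -5/8 + m/2 (T(u, m) = -5/8 + (m*(-1 + 5))/8 = -5/8 + (m*4)/8 = -5/8 + (4*m)/8 = -5/8 + m/2)
l(z, Q) = 29/8 + 24*z - 3*Q/2 (l(z, Q) = 3 - ((-24*z + Q) + (-5/8 + Q/2)) = 3 - ((Q - 24*z) + (-5/8 + Q/2)) = 3 - (-5/8 - 24*z + 3*Q/2) = 3 + (5/8 + 24*z - 3*Q/2) = 29/8 + 24*z - 3*Q/2)
a(x) = (-16 + x)*(-6 + x) (a(x) = (x - 16)*(x - 6) = (-16 + x)*(-6 + x))
a(9) + l(35, -70) = (96 + 9² - 22*9) + (29/8 + 24*35 - 3/2*(-70)) = (96 + 81 - 198) + (29/8 + 840 + 105) = -21 + 7589/8 = 7421/8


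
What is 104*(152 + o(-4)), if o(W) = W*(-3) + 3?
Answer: 17368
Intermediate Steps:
o(W) = 3 - 3*W (o(W) = -3*W + 3 = 3 - 3*W)
104*(152 + o(-4)) = 104*(152 + (3 - 3*(-4))) = 104*(152 + (3 + 12)) = 104*(152 + 15) = 104*167 = 17368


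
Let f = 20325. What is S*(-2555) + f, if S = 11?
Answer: -7780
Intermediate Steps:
S*(-2555) + f = 11*(-2555) + 20325 = -28105 + 20325 = -7780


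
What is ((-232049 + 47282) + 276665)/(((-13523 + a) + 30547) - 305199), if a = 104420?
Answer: -91898/183755 ≈ -0.50011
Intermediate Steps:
((-232049 + 47282) + 276665)/(((-13523 + a) + 30547) - 305199) = ((-232049 + 47282) + 276665)/(((-13523 + 104420) + 30547) - 305199) = (-184767 + 276665)/((90897 + 30547) - 305199) = 91898/(121444 - 305199) = 91898/(-183755) = 91898*(-1/183755) = -91898/183755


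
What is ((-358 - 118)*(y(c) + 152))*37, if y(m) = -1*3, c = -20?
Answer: -2624188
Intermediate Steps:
y(m) = -3
((-358 - 118)*(y(c) + 152))*37 = ((-358 - 118)*(-3 + 152))*37 = -476*149*37 = -70924*37 = -2624188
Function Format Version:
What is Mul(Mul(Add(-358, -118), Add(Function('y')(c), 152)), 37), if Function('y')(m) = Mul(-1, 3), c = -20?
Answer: -2624188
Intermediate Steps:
Function('y')(m) = -3
Mul(Mul(Add(-358, -118), Add(Function('y')(c), 152)), 37) = Mul(Mul(Add(-358, -118), Add(-3, 152)), 37) = Mul(Mul(-476, 149), 37) = Mul(-70924, 37) = -2624188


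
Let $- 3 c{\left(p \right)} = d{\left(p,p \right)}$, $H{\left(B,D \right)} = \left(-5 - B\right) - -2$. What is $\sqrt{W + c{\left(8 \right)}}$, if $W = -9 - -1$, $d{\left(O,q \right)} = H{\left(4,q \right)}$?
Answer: $\frac{i \sqrt{51}}{3} \approx 2.3805 i$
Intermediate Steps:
$H{\left(B,D \right)} = -3 - B$ ($H{\left(B,D \right)} = \left(-5 - B\right) + 2 = -3 - B$)
$d{\left(O,q \right)} = -7$ ($d{\left(O,q \right)} = -3 - 4 = -7$)
$c{\left(p \right)} = \frac{7}{3}$ ($c{\left(p \right)} = \left(- \frac{1}{3}\right) \left(-7\right) = \frac{7}{3}$)
$W = -8$ ($W = -9 + 1 = -8$)
$\sqrt{W + c{\left(8 \right)}} = \sqrt{-8 + \frac{7}{3}} = \sqrt{- \frac{17}{3}} = \frac{i \sqrt{51}}{3}$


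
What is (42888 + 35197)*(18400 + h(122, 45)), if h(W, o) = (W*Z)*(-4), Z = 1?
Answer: 1398658520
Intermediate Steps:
h(W, o) = -4*W (h(W, o) = (W*1)*(-4) = W*(-4) = -4*W)
(42888 + 35197)*(18400 + h(122, 45)) = (42888 + 35197)*(18400 - 4*122) = 78085*(18400 - 488) = 78085*17912 = 1398658520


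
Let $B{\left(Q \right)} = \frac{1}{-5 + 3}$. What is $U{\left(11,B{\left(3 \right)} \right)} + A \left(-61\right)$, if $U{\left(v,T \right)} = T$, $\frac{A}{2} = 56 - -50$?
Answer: $- \frac{25865}{2} \approx -12933.0$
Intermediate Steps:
$B{\left(Q \right)} = - \frac{1}{2}$ ($B{\left(Q \right)} = \frac{1}{-2} = - \frac{1}{2}$)
$A = 212$ ($A = 2 \left(56 - -50\right) = 2 \left(56 + 50\right) = 2 \cdot 106 = 212$)
$U{\left(11,B{\left(3 \right)} \right)} + A \left(-61\right) = - \frac{1}{2} + 212 \left(-61\right) = - \frac{1}{2} - 12932 = - \frac{25865}{2}$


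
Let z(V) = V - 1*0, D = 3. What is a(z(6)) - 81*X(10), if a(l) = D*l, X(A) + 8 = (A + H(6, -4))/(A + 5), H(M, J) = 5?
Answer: 585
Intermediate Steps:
z(V) = V (z(V) = V + 0 = V)
X(A) = -7 (X(A) = -8 + (A + 5)/(A + 5) = -8 + (5 + A)/(5 + A) = -8 + 1 = -7)
a(l) = 3*l
a(z(6)) - 81*X(10) = 3*6 - 81*(-7) = 18 + 567 = 585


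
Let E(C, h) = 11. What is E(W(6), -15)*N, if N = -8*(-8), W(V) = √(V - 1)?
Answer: 704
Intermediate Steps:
W(V) = √(-1 + V)
N = 64
E(W(6), -15)*N = 11*64 = 704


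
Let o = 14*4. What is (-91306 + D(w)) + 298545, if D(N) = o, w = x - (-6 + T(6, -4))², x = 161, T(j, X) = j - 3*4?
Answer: 207295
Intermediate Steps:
T(j, X) = -12 + j (T(j, X) = j - 12 = -12 + j)
o = 56
w = 17 (w = 161 - (-6 + (-12 + 6))² = 161 - (-6 - 6)² = 161 - 1*(-12)² = 161 - 1*144 = 161 - 144 = 17)
D(N) = 56
(-91306 + D(w)) + 298545 = (-91306 + 56) + 298545 = -91250 + 298545 = 207295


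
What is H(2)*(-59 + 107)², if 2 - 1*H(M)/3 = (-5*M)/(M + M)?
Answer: 31104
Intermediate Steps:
H(M) = 27/2 (H(M) = 6 - 3*(-5*M)/(M + M) = 6 - 3*(-5*M)/(2*M) = 6 - 3*(-5*M)*1/(2*M) = 6 - 3*(-5/2) = 6 + 15/2 = 27/2)
H(2)*(-59 + 107)² = 27*(-59 + 107)²/2 = (27/2)*48² = (27/2)*2304 = 31104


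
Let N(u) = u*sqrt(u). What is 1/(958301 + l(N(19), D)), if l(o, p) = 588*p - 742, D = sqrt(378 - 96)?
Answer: 957559/916821738673 - 588*sqrt(282)/916821738673 ≈ 1.0337e-6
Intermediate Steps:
N(u) = u**(3/2)
D = sqrt(282) ≈ 16.793
l(o, p) = -742 + 588*p
1/(958301 + l(N(19), D)) = 1/(958301 + (-742 + 588*sqrt(282))) = 1/(957559 + 588*sqrt(282))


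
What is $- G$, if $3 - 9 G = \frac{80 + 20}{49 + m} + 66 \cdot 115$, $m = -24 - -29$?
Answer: $\frac{204899}{243} \approx 843.21$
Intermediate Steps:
$m = 5$ ($m = -24 + 29 = 5$)
$G = - \frac{204899}{243}$ ($G = \frac{1}{3} - \frac{\frac{80 + 20}{49 + 5} + 66 \cdot 115}{9} = \frac{1}{3} - \frac{\frac{100}{54} + 7590}{9} = \frac{1}{3} - \frac{100 \cdot \frac{1}{54} + 7590}{9} = \frac{1}{3} - \frac{\frac{50}{27} + 7590}{9} = \frac{1}{3} - \frac{204980}{243} = - \frac{204899}{243} \approx -843.21$)
$- G = \left(-1\right) \left(- \frac{204899}{243}\right) = \frac{204899}{243}$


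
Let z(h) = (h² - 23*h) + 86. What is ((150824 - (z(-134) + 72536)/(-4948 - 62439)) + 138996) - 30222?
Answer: 17493624086/67387 ≈ 2.5960e+5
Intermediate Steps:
z(h) = 86 + h² - 23*h
((150824 - (z(-134) + 72536)/(-4948 - 62439)) + 138996) - 30222 = ((150824 - ((86 + (-134)² - 23*(-134)) + 72536)/(-4948 - 62439)) + 138996) - 30222 = ((150824 - ((86 + 17956 + 3082) + 72536)/(-67387)) + 138996) - 30222 = ((150824 - (21124 + 72536)*(-1)/67387) + 138996) - 30222 = ((150824 - 93660*(-1)/67387) + 138996) - 30222 = ((150824 - 1*(-93660/67387)) + 138996) - 30222 = ((150824 + 93660/67387) + 138996) - 30222 = (10163670548/67387 + 138996) - 30222 = 19530194000/67387 - 30222 = 17493624086/67387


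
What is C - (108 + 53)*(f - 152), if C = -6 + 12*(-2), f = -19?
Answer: 27501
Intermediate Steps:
C = -30 (C = -6 - 24 = -30)
C - (108 + 53)*(f - 152) = -30 - (108 + 53)*(-19 - 152) = -30 - 161*(-171) = -30 - 1*(-27531) = -30 + 27531 = 27501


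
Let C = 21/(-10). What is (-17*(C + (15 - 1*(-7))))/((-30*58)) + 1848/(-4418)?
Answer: -8604553/38436600 ≈ -0.22386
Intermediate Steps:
C = -21/10 (C = 21*(-1/10) = -21/10 ≈ -2.1000)
(-17*(C + (15 - 1*(-7))))/((-30*58)) + 1848/(-4418) = (-17*(-21/10 + (15 - 1*(-7))))/((-30*58)) + 1848/(-4418) = -17*(-21/10 + (15 + 7))/(-1740) + 1848*(-1/4418) = -17*(-21/10 + 22)*(-1/1740) - 924/2209 = -17*199/10*(-1/1740) - 924/2209 = -3383/10*(-1/1740) - 924/2209 = 3383/17400 - 924/2209 = -8604553/38436600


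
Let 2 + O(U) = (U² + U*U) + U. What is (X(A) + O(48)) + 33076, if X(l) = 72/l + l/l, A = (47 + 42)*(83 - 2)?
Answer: 30222539/801 ≈ 37731.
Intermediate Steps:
A = 7209 (A = 89*81 = 7209)
O(U) = -2 + U + 2*U² (O(U) = -2 + ((U² + U*U) + U) = -2 + ((U² + U²) + U) = -2 + (2*U² + U) = -2 + (U + 2*U²) = -2 + U + 2*U²)
X(l) = 1 + 72/l (X(l) = 72/l + 1 = 1 + 72/l)
(X(A) + O(48)) + 33076 = ((72 + 7209)/7209 + (-2 + 48 + 2*48²)) + 33076 = ((1/7209)*7281 + (-2 + 48 + 2*2304)) + 33076 = (809/801 + (-2 + 48 + 4608)) + 33076 = (809/801 + 4654) + 33076 = 3728663/801 + 33076 = 30222539/801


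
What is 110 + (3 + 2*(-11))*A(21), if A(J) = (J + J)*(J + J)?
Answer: -33406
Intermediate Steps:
A(J) = 4*J² (A(J) = (2*J)*(2*J) = 4*J²)
110 + (3 + 2*(-11))*A(21) = 110 + (3 + 2*(-11))*(4*21²) = 110 + (3 - 22)*(4*441) = 110 - 19*1764 = 110 - 33516 = -33406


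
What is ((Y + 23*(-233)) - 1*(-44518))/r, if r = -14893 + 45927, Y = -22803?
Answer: 8178/15517 ≈ 0.52703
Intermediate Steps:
r = 31034
((Y + 23*(-233)) - 1*(-44518))/r = ((-22803 + 23*(-233)) - 1*(-44518))/31034 = ((-22803 - 5359) + 44518)*(1/31034) = (-28162 + 44518)*(1/31034) = 16356*(1/31034) = 8178/15517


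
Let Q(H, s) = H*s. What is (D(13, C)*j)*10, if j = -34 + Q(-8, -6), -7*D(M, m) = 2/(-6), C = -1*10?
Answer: 20/3 ≈ 6.6667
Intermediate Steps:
C = -10
D(M, m) = 1/21 (D(M, m) = -2/(7*(-6)) = -2*(-1)/(7*6) = -⅐*(-⅓) = 1/21)
j = 14 (j = -34 - 8*(-6) = -34 + 48 = 14)
(D(13, C)*j)*10 = ((1/21)*14)*10 = (⅔)*10 = 20/3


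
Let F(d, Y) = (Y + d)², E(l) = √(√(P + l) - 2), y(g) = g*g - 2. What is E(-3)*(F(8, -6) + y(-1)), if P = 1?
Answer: 3*√(-2 + I*√2) ≈ 1.4222 + 4.4747*I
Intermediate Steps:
y(g) = -2 + g² (y(g) = g² - 2 = -2 + g²)
E(l) = √(-2 + √(1 + l)) (E(l) = √(√(1 + l) - 2) = √(-2 + √(1 + l)))
E(-3)*(F(8, -6) + y(-1)) = √(-2 + √(1 - 3))*((-6 + 8)² + (-2 + (-1)²)) = √(-2 + √(-2))*(2² + (-2 + 1)) = √(-2 + I*√2)*(4 - 1) = √(-2 + I*√2)*3 = 3*√(-2 + I*√2)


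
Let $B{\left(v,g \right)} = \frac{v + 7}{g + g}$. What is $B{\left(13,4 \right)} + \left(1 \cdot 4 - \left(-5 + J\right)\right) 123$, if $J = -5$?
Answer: $\frac{3449}{2} \approx 1724.5$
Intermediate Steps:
$B{\left(v,g \right)} = \frac{7 + v}{2 g}$
$B{\left(13,4 \right)} + \left(1 \cdot 4 - \left(-5 + J\right)\right) 123 = \frac{7 + 13}{2 \cdot 4} + \left(1 \cdot 4 + \left(5 - -5\right)\right) 123 = \frac{1}{2} \cdot \frac{1}{4} \cdot 20 + \left(4 + \left(5 + 5\right)\right) 123 = \frac{5}{2} + \left(4 + 10\right) 123 = \frac{5}{2} + 14 \cdot 123 = \frac{5}{2} + 1722 = \frac{3449}{2}$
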